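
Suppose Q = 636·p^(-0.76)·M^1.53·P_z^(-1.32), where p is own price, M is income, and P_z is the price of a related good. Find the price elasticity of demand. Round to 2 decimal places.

-0.76

For a Cobb–Douglas (constant-elasticity) form Q = A·p^α·…, the elasticity with respect to p equals the exponent α at every point.
Here the exponent on p is -0.76, so the price elasticity of demand is -0.76.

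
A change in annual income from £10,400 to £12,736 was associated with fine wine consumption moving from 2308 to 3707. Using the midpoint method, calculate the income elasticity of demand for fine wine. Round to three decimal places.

%ΔQ = (3707 − 2308)/[(2308+3707)/2] = 1399/3007.5 ≈ 0.4652.
%ΔI = (12,736 − 10,400)/[(10,400+12,736)/2] = 2336/11568 ≈ 0.2019.
E_I = %ΔQ/%ΔI ≈ 2.304.
E_I > 1: normal good (luxury).

2.304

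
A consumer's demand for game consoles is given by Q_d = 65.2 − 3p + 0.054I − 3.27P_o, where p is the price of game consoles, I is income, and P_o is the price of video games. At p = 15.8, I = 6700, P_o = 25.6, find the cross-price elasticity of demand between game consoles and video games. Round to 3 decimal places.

First evaluate Q_d: 65.2 − 3(15.8) + 0.054(6700) − 3.27(25.6) = 65.2 − 47.4 + 361.8 − 83.712 = 295.888.
∂Q_d/∂P_o = −3.27, so E_xy = -3.27·(25.6/295.888) ≈ -0.283.
E_xy < 0: the goods are complements.

-0.283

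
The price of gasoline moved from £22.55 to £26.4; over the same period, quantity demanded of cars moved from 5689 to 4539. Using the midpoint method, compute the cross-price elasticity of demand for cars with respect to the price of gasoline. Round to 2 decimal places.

-1.43

%ΔQ_x = (4539 − 5689)/[(5689+4539)/2] = -1150/5114 ≈ -0.2249.
%ΔP_y = (26.4 − 22.55)/[(22.55+26.4)/2] ≈ 0.1573.
E_xy = -0.2249/0.1573 ≈ -1.43.
E_xy < 0, so cars and gasoline are complements.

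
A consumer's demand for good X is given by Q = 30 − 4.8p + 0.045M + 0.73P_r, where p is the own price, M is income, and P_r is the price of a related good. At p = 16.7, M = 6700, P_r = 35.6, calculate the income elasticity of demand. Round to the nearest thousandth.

At the given point, Q = 30 − 4.8(16.7) + 0.045(6700) + 0.73(35.6) = 30 − 80.16 + 301.5 + 25.988 = 277.328.
∂Q/∂M = +0.045, so E_I = 0.045·(6700/277.328) ≈ 1.087.
E_I > 1: normal good (luxury).

1.087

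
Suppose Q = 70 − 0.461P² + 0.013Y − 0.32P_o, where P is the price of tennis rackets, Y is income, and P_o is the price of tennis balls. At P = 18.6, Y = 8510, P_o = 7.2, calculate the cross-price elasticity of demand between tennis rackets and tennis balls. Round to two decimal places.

-0.12

Q = 70 − 0.461(18.6)² + 0.013(8510) − 0.32(7.2) = 70 − 159.4876 + 110.63 − 2.304 = 18.8384.
∂Q/∂P_o = −0.32, so E_xy = -0.32·(7.2/18.8384) ≈ -0.12.
E_xy < 0: the goods are complements.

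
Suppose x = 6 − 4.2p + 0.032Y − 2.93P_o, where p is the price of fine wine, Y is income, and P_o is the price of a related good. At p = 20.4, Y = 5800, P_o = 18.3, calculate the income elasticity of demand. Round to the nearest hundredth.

At the given point, x = 6 − 4.2(20.4) + 0.032(5800) − 2.93(18.3) = 6 − 85.68 + 185.6 − 53.619 = 52.301.
∂x/∂Y = +0.032, so E_I = 0.032·(5800/52.301) ≈ 3.55.
E_I > 1: normal good (luxury).

3.55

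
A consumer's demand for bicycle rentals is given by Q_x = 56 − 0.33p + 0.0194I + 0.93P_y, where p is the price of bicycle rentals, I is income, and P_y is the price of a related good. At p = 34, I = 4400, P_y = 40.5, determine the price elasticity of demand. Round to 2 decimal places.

At the given point, Q_x = 56 − 0.33(34) + 0.0194(4400) + 0.93(40.5) = 56 − 11.22 + 85.36 + 37.665 = 167.805.
∂Q_x/∂p = −0.33, so E_p = (−0.33)·(34/167.805) ≈ -0.07.
|E_p| < 1: demand is inelastic.

-0.07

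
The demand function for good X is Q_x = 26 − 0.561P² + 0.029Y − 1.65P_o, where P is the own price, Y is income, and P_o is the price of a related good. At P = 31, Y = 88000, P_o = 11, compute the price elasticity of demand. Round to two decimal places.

At the given point, Q_x = 26 − 0.561(31)² + 0.029(88000) − 1.65(11) = 26 − 539.121 + 2552 − 18.15 = 2020.729.
∂Q_x/∂P = −2·0.561·P = -34.782, so E_p = -34.782·(31/2020.729) ≈ -0.53.
|E_p| < 1: demand is inelastic.

-0.53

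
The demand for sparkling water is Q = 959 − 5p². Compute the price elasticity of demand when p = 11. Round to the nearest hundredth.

At p = 11, Q = 354.
dQ/dp = −2·5·p = −110.
Point elasticity E = (dQ/dp)·(p/Q) = -110 × 11/354 ≈ -3.42.
|E| > 1, so demand is elastic at this price.

-3.42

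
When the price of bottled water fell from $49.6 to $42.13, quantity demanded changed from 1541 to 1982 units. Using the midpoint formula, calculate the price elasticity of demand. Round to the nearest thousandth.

%Δq = (1982 − 1541)/[(1541 + 1982)/2] = 441/1761.5 ≈ 0.2504.
%ΔP = (42.13 − 49.6)/[(49.6 + 42.13)/2] = -7.47/45.865 ≈ -0.1629.
Arc elasticity E = %Δq/%ΔP ≈ 0.2504/-0.1629 ≈ -1.537.
|E| > 1: demand is elastic over this range.

-1.537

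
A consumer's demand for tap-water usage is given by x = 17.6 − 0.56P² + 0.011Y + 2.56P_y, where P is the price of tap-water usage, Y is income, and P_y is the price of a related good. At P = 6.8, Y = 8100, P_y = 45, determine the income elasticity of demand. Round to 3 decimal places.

0.455

First evaluate x: 17.6 − 0.56(6.8)² + 0.011(8100) + 2.56(45) = 17.6 − 25.8944 + 89.1 + 115.2 = 196.0056.
∂x/∂Y = +0.011, so E_I = 0.011·(8100/196.0056) ≈ 0.455.
E_I ∈ (0,1): normal good (necessity).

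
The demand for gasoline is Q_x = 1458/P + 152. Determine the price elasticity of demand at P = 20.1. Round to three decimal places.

At P = 20.1, Q_x = 224.5373.
dQ_x/dP = −1458/P² = −3.6088.
Point elasticity E = (dQ_x/dP)·(P/Q_x) = -3.6088 × 20.1/224.5373 ≈ -0.323.
|E| < 1, so demand is inelastic at this price.

-0.323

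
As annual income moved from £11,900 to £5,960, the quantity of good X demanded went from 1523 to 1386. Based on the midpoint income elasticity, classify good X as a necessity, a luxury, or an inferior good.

necessity

%ΔQ = (1386 − 1523)/[(1523+1386)/2] = -137/1454.5 ≈ -0.0942.
%ΔI = (5,960 − 11,900)/[(11,900+5,960)/2] = -5940/8930 ≈ -0.6652.
E_I = %ΔQ/%ΔI ≈ 0.142.
E_I ∈ (0,1): normal good (necessity).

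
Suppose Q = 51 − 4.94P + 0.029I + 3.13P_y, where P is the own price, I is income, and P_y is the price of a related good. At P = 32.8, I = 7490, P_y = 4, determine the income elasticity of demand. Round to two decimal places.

At the given point, Q = 51 − 4.94(32.8) + 0.029(7490) + 3.13(4) = 51 − 162.032 + 217.21 + 12.52 = 118.698.
∂Q/∂I = +0.029, so E_I = 0.029·(7490/118.698) ≈ 1.83.
E_I > 1: normal good (luxury).

1.83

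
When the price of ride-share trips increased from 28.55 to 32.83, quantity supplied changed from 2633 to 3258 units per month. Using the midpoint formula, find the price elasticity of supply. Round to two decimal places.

1.52

%ΔQ = (3258 − 2633)/[(2633 + 3258)/2] = 625/2945.5 ≈ 0.2122.
%ΔP = (32.83 − 28.55)/[(28.55 + 32.83)/2] = 4.28/30.69 ≈ 0.1395.
Arc elasticity E = %ΔQ/%ΔP ≈ 0.2122/0.1395 ≈ 1.52.
|E| > 1: supply is elastic over this range.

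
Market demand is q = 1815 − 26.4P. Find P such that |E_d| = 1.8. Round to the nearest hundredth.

44.20

Set −bP/(a − bP) = −1.8 ⇒ bP = 1.8(a − bP) ⇒ bP(1+1.8) = 1.8·a.
P = 1.8·1815/(26.4·2.8) ≈ 44.20.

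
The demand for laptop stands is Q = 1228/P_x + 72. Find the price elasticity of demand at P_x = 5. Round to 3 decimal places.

At P_x = 5, Q = 317.6.
dQ/dP_x = −1228/P_x² = −49.12.
Point elasticity E = (dQ/dP_x)·(P_x/Q) = -49.12 × 5/317.6 ≈ -0.773.
|E| < 1, so demand is inelastic at this price.

-0.773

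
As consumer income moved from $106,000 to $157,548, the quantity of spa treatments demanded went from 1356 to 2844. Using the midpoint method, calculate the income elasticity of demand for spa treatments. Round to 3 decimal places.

1.811

%ΔQ = (2844 − 1356)/[(1356+2844)/2] = 1488/2100 ≈ 0.7086.
%ΔM = (157,548 − 106,000)/[(106,000+157,548)/2] = 51548/131774 ≈ 0.3912.
E_I = %ΔQ/%ΔM ≈ 1.811.
E_I > 1: normal good (luxury).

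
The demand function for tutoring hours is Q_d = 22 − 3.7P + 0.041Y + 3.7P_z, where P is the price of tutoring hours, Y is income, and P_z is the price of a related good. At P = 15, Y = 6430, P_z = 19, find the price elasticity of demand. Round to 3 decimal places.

-0.185

At the given point, Q_d = 22 − 3.7(15) + 0.041(6430) + 3.7(19) = 22 − 55.5 + 263.63 + 70.3 = 300.43.
∂Q_d/∂P = −3.7, so E_p = (−3.7)·(15/300.43) ≈ -0.185.
|E_p| < 1: demand is inelastic.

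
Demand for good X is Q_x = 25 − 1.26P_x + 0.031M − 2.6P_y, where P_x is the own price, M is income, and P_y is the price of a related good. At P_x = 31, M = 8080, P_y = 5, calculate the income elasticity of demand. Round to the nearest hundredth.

At the given point, Q_x = 25 − 1.26(31) + 0.031(8080) − 2.6(5) = 25 − 39.06 + 250.48 − 13 = 223.42.
∂Q_x/∂M = +0.031, so E_I = 0.031·(8080/223.42) ≈ 1.12.
E_I > 1: normal good (luxury).

1.12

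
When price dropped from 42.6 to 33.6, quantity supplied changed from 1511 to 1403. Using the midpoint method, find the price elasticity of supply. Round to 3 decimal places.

0.314

%Δq = (1403 − 1511)/[(1511 + 1403)/2] = -108/1457 ≈ -0.0741.
%Δp = (33.6 − 42.6)/[(42.6 + 33.6)/2] = -9/38.1 ≈ -0.2362.
Arc elasticity E = %Δq/%Δp ≈ -0.0741/-0.2362 ≈ 0.314.
|E| < 1: supply is inelastic over this range.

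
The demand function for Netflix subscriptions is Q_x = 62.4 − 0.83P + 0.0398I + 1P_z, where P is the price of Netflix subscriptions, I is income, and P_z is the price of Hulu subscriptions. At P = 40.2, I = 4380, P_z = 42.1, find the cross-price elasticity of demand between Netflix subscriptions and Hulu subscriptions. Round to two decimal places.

0.17

First evaluate Q_x: 62.4 − 0.83(40.2) + 0.0398(4380) + 1(42.1) = 62.4 − 33.366 + 174.324 + 42.1 = 245.458.
∂Q_x/∂P_z = +1, so E_xy = 1·(42.1/245.458) ≈ 0.17.
E_xy > 0: the goods are substitutes.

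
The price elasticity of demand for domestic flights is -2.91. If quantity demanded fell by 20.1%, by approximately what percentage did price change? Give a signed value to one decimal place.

6.9

%ΔQ ≈ E × %ΔP ⇒ %ΔP = %ΔQ / E = (-20.1%)/(-2.91) ≈ 6.9%.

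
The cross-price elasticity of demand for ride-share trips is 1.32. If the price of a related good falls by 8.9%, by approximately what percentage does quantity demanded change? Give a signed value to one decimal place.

-11.7

%ΔQ ≈ E × %ΔP_y = (1.32) × (-8.9%) ≈ -11.7%.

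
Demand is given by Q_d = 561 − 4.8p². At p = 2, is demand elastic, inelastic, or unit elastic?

inelastic

At p = 2, Q_d = 541.8.
dQ_d/dp = −2·4.8·p = −19.2.
Point elasticity E = (dQ_d/dp)·(p/Q_d) = -19.2 × 2/541.8 ≈ -0.071.
|E| ≈ 0.071 < 1, so demand is inelastic.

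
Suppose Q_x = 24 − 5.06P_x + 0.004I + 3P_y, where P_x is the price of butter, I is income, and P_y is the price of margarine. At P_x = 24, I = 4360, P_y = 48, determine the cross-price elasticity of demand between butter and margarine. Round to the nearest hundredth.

2.25

At the given point, Q_x = 24 − 5.06(24) + 0.004(4360) + 3(48) = 24 − 121.44 + 17.44 + 144 = 64.
∂Q_x/∂P_y = +3, so E_xy = 3·(48/64) ≈ 2.25.
E_xy > 0: the goods are substitutes.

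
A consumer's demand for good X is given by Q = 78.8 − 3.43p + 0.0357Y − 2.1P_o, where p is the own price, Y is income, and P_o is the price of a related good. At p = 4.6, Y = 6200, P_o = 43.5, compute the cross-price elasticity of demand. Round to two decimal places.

-0.47

Substituting, Q = 78.8 − 3.43(4.6) + 0.0357(6200) − 2.1(43.5) = 78.8 − 15.778 + 221.34 − 91.35 = 193.012.
∂Q/∂P_o = −2.1, so E_xy = -2.1·(43.5/193.012) ≈ -0.47.
E_xy < 0: the goods are complements.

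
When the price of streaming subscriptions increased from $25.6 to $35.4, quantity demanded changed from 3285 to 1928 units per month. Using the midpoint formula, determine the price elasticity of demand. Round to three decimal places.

%Δq = (1928 − 3285)/[(3285 + 1928)/2] = -1357/2606.5 ≈ -0.5206.
%Δp = (35.4 − 25.6)/[(25.6 + 35.4)/2] = 9.8/30.5 ≈ 0.3213.
Arc elasticity E = %Δq/%Δp ≈ -0.5206/0.3213 ≈ -1.620.
|E| > 1: demand is elastic over this range.

-1.620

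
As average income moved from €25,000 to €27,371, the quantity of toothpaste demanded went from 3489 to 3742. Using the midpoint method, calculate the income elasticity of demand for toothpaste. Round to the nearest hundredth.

0.77

%ΔQ = (3742 − 3489)/[(3489+3742)/2] = 253/3615.5 ≈ 0.0700.
%ΔI = (27,371 − 25,000)/[(25,000+27,371)/2] = 2371/26185.5 ≈ 0.0905.
E_I = %ΔQ/%ΔI ≈ 0.77.
E_I ∈ (0,1): normal good (necessity).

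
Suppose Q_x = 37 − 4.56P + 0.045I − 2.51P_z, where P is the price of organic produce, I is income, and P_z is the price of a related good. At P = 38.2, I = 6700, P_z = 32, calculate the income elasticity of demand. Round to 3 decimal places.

First evaluate Q_x: 37 − 4.56(38.2) + 0.045(6700) − 2.51(32) = 37 − 174.192 + 301.5 − 80.32 = 83.988.
∂Q_x/∂I = +0.045, so E_I = 0.045·(6700/83.988) ≈ 3.590.
E_I > 1: normal good (luxury).

3.590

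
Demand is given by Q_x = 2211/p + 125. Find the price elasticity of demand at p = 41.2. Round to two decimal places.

At p = 41.2, Q_x = 178.665.
dQ_x/dp = −2211/p² = −1.3025.
Point elasticity E = (dQ_x/dp)·(p/Q_x) = -1.3025 × 41.2/178.665 ≈ -0.30.
|E| < 1, so demand is inelastic at this price.

-0.30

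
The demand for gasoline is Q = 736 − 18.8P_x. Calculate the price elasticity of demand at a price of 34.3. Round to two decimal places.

-7.07

At P_x = 34.3, Q = 91.16.
dQ/dP_x = −18.8.
Point elasticity E = (dQ/dP_x)·(P_x/Q) = -18.8 × 34.3/91.16 ≈ -7.07.
|E| > 1, so demand is elastic at this price.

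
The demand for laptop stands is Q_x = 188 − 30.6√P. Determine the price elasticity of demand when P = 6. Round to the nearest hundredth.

-0.33

At P = 6, Q_x = 113.0456.
dQ_x/dP = −30.6/(2√P) = −30.6/(2·2.4495).
Point elasticity E = (dQ_x/dP)·(P/Q_x) = -6.2462 × 6/113.0456 ≈ -0.33.
|E| < 1, so demand is inelastic at this price.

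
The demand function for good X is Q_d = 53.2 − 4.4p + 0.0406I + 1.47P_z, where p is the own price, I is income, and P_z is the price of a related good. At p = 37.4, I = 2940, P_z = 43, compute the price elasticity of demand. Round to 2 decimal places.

-2.31

At the given point, Q_d = 53.2 − 4.4(37.4) + 0.0406(2940) + 1.47(43) = 53.2 − 164.56 + 119.364 + 63.21 = 71.214.
∂Q_d/∂p = −4.4, so E_p = (−4.4)·(37.4/71.214) ≈ -2.31.
|E_p| > 1: demand is elastic.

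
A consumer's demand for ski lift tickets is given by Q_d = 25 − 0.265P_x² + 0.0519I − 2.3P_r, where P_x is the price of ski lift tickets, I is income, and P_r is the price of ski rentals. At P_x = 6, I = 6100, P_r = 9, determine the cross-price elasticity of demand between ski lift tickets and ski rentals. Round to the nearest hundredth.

-0.07

Evaluating quantity at (P_x, I, P_r) gives Q_d = 25 − 0.265(6)² + 0.0519(6100) − 2.3(9) = 25 − 9.54 + 316.59 − 20.7 = 311.35.
∂Q_d/∂P_r = −2.3, so E_xy = -2.3·(9/311.35) ≈ -0.07.
E_xy < 0: the goods are complements.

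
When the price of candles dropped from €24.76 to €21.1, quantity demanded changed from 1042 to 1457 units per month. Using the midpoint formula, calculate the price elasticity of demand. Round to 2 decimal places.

%Δq = (1457 − 1042)/[(1042 + 1457)/2] = 415/1249.5 ≈ 0.3321.
%ΔP = (21.1 − 24.76)/[(24.76 + 21.1)/2] = -3.66/22.93 ≈ -0.1596.
Arc elasticity E = %Δq/%ΔP ≈ 0.3321/-0.1596 ≈ -2.08.
|E| > 1: demand is elastic over this range.

-2.08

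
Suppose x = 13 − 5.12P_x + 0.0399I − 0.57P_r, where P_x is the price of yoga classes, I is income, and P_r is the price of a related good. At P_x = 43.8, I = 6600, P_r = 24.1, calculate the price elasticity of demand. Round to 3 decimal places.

-5.848

Substituting, x = 13 − 5.12(43.8) + 0.0399(6600) − 0.57(24.1) = 13 − 224.256 + 263.34 − 13.737 = 38.347.
∂x/∂P_x = −5.12, so E_p = (−5.12)·(43.8/38.347) ≈ -5.848.
|E_p| > 1: demand is elastic.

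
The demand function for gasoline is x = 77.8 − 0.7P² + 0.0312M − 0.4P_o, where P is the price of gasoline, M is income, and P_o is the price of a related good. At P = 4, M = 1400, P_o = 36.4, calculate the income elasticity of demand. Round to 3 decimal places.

x = 77.8 − 0.7(4)² + 0.0312(1400) − 0.4(36.4) = 77.8 − 11.2 + 43.68 − 14.56 = 95.72.
∂x/∂M = +0.0312, so E_I = 0.0312·(1400/95.72) ≈ 0.456.
E_I ∈ (0,1): normal good (necessity).

0.456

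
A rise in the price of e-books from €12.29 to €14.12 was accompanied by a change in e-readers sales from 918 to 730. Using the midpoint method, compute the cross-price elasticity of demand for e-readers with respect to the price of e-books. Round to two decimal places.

%ΔQ_x = (730 − 918)/[(918+730)/2] = -188/824 ≈ -0.2282.
%ΔP_y = (14.12 − 12.29)/[(12.29+14.12)/2] ≈ 0.1386.
E_xy = -0.2282/0.1386 ≈ -1.65.
E_xy < 0, so e-readers and e-books are complements.

-1.65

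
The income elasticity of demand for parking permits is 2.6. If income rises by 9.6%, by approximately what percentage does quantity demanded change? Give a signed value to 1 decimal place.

%ΔQ ≈ E × %ΔI = (2.6) × (9.6%) ≈ 25.0%.

25.0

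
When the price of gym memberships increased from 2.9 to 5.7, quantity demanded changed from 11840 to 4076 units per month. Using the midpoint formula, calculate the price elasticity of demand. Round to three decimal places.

-1.498

%Δq = (4076 − 11840)/[(11840 + 4076)/2] = -7764/7958 ≈ -0.9756.
%Δp = (5.7 − 2.9)/[(2.9 + 5.7)/2] = 2.8/4.3 ≈ 0.6512.
Arc elasticity E = %Δq/%Δp ≈ -0.9756/0.6512 ≈ -1.498.
|E| > 1: demand is elastic over this range.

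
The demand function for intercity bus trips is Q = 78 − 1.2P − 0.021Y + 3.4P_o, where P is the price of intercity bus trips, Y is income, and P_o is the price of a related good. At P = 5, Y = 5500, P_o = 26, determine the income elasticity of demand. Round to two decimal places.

-2.57

First evaluate Q: 78 − 1.2(5) − 0.021(5500) + 3.4(26) = 78 − 6 − 115.5 + 88.4 = 44.9.
∂Q/∂Y = −0.021, so E_I = -0.021·(5500/44.9) ≈ -2.57.
E_I < 0: inferior good.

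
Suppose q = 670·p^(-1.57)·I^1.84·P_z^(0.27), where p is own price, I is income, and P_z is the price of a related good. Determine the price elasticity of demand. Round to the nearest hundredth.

-1.57

For a Cobb–Douglas (constant-elasticity) form q = A·p^α·…, the elasticity with respect to p equals the exponent α at every point.
Here the exponent on p is -1.57, so the price elasticity of demand is -1.57.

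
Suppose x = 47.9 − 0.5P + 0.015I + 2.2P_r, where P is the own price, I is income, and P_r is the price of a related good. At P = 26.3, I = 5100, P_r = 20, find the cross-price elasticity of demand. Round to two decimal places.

0.28

Substituting, x = 47.9 − 0.5(26.3) + 0.015(5100) + 2.2(20) = 47.9 − 13.15 + 76.5 + 44 = 155.25.
∂x/∂P_r = +2.2, so E_xy = 2.2·(20/155.25) ≈ 0.28.
E_xy > 0: the goods are substitutes.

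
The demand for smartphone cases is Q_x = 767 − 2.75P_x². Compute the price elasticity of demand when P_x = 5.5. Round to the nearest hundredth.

At P_x = 5.5, Q_x = 683.8125.
dQ_x/dP_x = −2·2.75·P_x = −30.25.
Point elasticity E = (dQ_x/dP_x)·(P_x/Q_x) = -30.25 × 5.5/683.8125 ≈ -0.24.
|E| < 1, so demand is inelastic at this price.

-0.24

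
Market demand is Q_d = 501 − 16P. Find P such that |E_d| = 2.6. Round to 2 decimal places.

Set −bP/(a − bP) = −2.6 ⇒ bP = 2.6(a − bP) ⇒ bP(1+2.6) = 2.6·a.
P = 2.6·501/(16·3.6) ≈ 22.61.

22.61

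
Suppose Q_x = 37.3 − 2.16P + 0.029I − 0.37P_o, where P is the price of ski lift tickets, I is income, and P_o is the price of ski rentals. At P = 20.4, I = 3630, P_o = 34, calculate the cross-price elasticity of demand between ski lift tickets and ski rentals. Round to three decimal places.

-0.146

At the given point, Q_x = 37.3 − 2.16(20.4) + 0.029(3630) − 0.37(34) = 37.3 − 44.064 + 105.27 − 12.58 = 85.926.
∂Q_x/∂P_o = −0.37, so E_xy = -0.37·(34/85.926) ≈ -0.146.
E_xy < 0: the goods are complements.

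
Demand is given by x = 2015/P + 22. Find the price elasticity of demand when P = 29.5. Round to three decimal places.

-0.756

At P = 29.5, x = 90.3051.
dx/dP = −2015/P² = −2.3154.
Point elasticity E = (dx/dP)·(P/x) = -2.3154 × 29.5/90.3051 ≈ -0.756.
|E| < 1, so demand is inelastic at this price.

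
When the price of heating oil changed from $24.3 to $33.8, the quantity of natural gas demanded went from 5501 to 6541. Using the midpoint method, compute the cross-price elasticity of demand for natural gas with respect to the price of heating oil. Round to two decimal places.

%ΔQ_x = (6541 − 5501)/[(5501+6541)/2] = 1040/6021 ≈ 0.1727.
%ΔP_y = (33.8 − 24.3)/[(24.3+33.8)/2] ≈ 0.3270.
E_xy = 0.1727/0.3270 ≈ 0.53.
E_xy > 0, so natural gas and heating oil are substitutes.

0.53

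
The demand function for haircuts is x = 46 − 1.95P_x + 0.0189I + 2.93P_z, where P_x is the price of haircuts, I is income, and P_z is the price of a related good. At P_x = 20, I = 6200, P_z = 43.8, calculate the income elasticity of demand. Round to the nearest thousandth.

x = 46 − 1.95(20) + 0.0189(6200) + 2.93(43.8) = 46 − 39 + 117.18 + 128.334 = 252.514.
∂x/∂I = +0.0189, so E_I = 0.0189·(6200/252.514) ≈ 0.464.
E_I ∈ (0,1): normal good (necessity).

0.464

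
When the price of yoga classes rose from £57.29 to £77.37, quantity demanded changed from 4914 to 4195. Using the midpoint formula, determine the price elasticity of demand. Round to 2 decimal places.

%ΔQ = (4195 − 4914)/[(4914 + 4195)/2] = -719/4554.5 ≈ -0.1579.
%Δp = (77.37 − 57.29)/[(57.29 + 77.37)/2] = 20.08/67.33 ≈ 0.2982.
Arc elasticity E = %ΔQ/%Δp ≈ -0.1579/0.2982 ≈ -0.53.
|E| < 1: demand is inelastic over this range.

-0.53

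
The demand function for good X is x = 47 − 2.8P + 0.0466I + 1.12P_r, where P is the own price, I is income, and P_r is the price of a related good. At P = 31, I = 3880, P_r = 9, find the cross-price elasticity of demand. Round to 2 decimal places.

0.07

First evaluate x: 47 − 2.8(31) + 0.0466(3880) + 1.12(9) = 47 − 86.8 + 180.808 + 10.08 = 151.088.
∂x/∂P_r = +1.12, so E_xy = 1.12·(9/151.088) ≈ 0.07.
E_xy > 0: the goods are substitutes.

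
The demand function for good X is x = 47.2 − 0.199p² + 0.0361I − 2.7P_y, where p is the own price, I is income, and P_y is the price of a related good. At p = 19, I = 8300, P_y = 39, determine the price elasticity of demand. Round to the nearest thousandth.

First evaluate x: 47.2 − 0.199(19)² + 0.0361(8300) − 2.7(39) = 47.2 − 71.839 + 299.63 − 105.3 = 169.691.
∂x/∂p = −2·0.199·p = -7.562, so E_p = -7.562·(19/169.691) ≈ -0.847.
|E_p| < 1: demand is inelastic.

-0.847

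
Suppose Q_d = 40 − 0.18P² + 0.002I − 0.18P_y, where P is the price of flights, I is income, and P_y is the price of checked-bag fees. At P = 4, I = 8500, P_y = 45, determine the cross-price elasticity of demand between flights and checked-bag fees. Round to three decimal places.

-0.176

Q_d = 40 − 0.18(4)² + 0.002(8500) − 0.18(45) = 40 − 2.88 + 17 − 8.1 = 46.02.
∂Q_d/∂P_y = −0.18, so E_xy = -0.18·(45/46.02) ≈ -0.176.
E_xy < 0: the goods are complements.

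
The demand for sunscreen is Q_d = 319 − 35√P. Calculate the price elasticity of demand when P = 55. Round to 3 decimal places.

At P = 55, Q_d = 59.4331.
dQ_d/dP = −35/(2√P) = −35/(2·7.4162).
Point elasticity E = (dQ_d/dP)·(P/Q_d) = -2.3597 × 55/59.4331 ≈ -2.184.
|E| > 1, so demand is elastic at this price.

-2.184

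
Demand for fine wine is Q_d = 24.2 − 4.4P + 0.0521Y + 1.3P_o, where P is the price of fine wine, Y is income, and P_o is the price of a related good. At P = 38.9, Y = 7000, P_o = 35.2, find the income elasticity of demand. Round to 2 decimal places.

1.38

At the given point, Q_d = 24.2 − 4.4(38.9) + 0.0521(7000) + 1.3(35.2) = 24.2 − 171.16 + 364.7 + 45.76 = 263.5.
∂Q_d/∂Y = +0.0521, so E_I = 0.0521·(7000/263.5) ≈ 1.38.
E_I > 1: normal good (luxury).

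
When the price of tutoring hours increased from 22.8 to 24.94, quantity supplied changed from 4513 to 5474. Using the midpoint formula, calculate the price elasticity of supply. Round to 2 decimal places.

2.15

%Δq = (5474 − 4513)/[(4513 + 5474)/2] = 961/4993.5 ≈ 0.1925.
%Δp = (24.94 − 22.8)/[(22.8 + 24.94)/2] = 2.14/23.87 ≈ 0.0897.
Arc elasticity E = %Δq/%Δp ≈ 0.1925/0.0897 ≈ 2.15.
|E| > 1: supply is elastic over this range.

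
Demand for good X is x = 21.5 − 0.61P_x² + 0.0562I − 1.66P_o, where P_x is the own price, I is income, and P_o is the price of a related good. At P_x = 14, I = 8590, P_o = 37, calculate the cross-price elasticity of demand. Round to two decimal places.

-0.19

x = 21.5 − 0.61(14)² + 0.0562(8590) − 1.66(37) = 21.5 − 119.56 + 482.758 − 61.42 = 323.278.
∂x/∂P_o = −1.66, so E_xy = -1.66·(37/323.278) ≈ -0.19.
E_xy < 0: the goods are complements.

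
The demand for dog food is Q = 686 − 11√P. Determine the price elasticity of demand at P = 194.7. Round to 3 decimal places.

-0.144

At P = 194.7, Q = 532.5116.
dQ/dP = −11/(2√P) = −11/(2·13.9535).
Point elasticity E = (dQ/dP)·(P/Q) = -0.3942 × 194.7/532.5116 ≈ -0.144.
|E| < 1, so demand is inelastic at this price.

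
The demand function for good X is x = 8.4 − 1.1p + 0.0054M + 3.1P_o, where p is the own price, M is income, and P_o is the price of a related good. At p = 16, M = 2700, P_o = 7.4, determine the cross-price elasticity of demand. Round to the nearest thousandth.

0.810

Evaluating quantity at (p, M, P_o) gives x = 8.4 − 1.1(16) + 0.0054(2700) + 3.1(7.4) = 8.4 − 17.6 + 14.58 + 22.94 = 28.32.
∂x/∂P_o = +3.1, so E_xy = 3.1·(7.4/28.32) ≈ 0.810.
E_xy > 0: the goods are substitutes.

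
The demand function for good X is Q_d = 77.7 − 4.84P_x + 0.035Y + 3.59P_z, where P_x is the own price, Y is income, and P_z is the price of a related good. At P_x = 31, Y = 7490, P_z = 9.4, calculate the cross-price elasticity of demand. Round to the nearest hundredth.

0.15

Evaluating quantity at (P_x, Y, P_z) gives Q_d = 77.7 − 4.84(31) + 0.035(7490) + 3.59(9.4) = 77.7 − 150.04 + 262.15 + 33.746 = 223.556.
∂Q_d/∂P_z = +3.59, so E_xy = 3.59·(9.4/223.556) ≈ 0.15.
E_xy > 0: the goods are substitutes.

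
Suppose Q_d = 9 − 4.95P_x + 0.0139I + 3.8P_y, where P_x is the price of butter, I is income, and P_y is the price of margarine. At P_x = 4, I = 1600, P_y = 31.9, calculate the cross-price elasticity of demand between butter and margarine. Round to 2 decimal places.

Q_d = 9 − 4.95(4) + 0.0139(1600) + 3.8(31.9) = 9 − 19.8 + 22.24 + 121.22 = 132.66.
∂Q_d/∂P_y = +3.8, so E_xy = 3.8·(31.9/132.66) ≈ 0.91.
E_xy > 0: the goods are substitutes.

0.91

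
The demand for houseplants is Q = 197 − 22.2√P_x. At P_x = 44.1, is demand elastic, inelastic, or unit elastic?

At P_x = 44.1, Q = 49.5746.
dQ/dP_x = −22.2/(2√P_x) = −22.2/(2·6.6408).
Point elasticity E = (dQ/dP_x)·(P_x/Q) = -1.6715 × 44.1/49.5746 ≈ -1.487.
|E| ≈ 1.487 > 1, so demand is elastic.

elastic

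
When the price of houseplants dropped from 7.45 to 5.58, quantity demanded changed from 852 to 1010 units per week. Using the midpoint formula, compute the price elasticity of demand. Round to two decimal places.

%ΔQ = (1010 − 852)/[(852 + 1010)/2] = 158/931 ≈ 0.1697.
%Δp = (5.58 − 7.45)/[(7.45 + 5.58)/2] = -1.87/6.515 ≈ -0.2870.
Arc elasticity E = %ΔQ/%Δp ≈ 0.1697/-0.2870 ≈ -0.59.
|E| < 1: demand is inelastic over this range.

-0.59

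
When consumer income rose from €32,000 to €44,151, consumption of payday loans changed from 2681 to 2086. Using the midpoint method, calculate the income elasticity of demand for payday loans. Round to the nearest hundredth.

-0.78

%ΔQ = (2086 − 2681)/[(2681+2086)/2] = -595/2383.5 ≈ -0.2496.
%ΔI = (44,151 − 32,000)/[(32,000+44,151)/2] = 12151/38075.5 ≈ 0.3191.
E_I = %ΔQ/%ΔI ≈ -0.78.
E_I < 0: inferior good.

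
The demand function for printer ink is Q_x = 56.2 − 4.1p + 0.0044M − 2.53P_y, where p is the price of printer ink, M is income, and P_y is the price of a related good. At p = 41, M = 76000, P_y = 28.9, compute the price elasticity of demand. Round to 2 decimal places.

At the given point, Q_x = 56.2 − 4.1(41) + 0.0044(76000) − 2.53(28.9) = 56.2 − 168.1 + 334.4 − 73.117 = 149.383.
∂Q_x/∂p = −4.1, so E_p = (−4.1)·(41/149.383) ≈ -1.13.
|E_p| > 1: demand is elastic.

-1.13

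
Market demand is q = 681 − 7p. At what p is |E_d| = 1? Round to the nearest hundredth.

For linear demand q = a − bp, E = −bp/(a − bp). |E| = 1 ⇒ bp = a − bp ⇒ p = a/(2b).
p = 681/(2·7) ≈ 48.64.

48.64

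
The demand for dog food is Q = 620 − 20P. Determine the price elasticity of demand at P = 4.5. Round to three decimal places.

At P = 4.5, Q = 530.
dQ/dP = −20.
Point elasticity E = (dQ/dP)·(P/Q) = -20 × 4.5/530 ≈ -0.170.
|E| < 1, so demand is inelastic at this price.

-0.170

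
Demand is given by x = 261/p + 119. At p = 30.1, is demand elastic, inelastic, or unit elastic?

inelastic

At p = 30.1, x = 127.6711.
dx/dp = −261/p² = −0.2881.
Point elasticity E = (dx/dp)·(p/x) = -0.2881 × 30.1/127.6711 ≈ -0.068.
|E| ≈ 0.068 < 1, so demand is inelastic.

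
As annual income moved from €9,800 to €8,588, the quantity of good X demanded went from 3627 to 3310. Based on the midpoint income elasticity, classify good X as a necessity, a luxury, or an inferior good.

necessity

%ΔQ = (3310 − 3627)/[(3627+3310)/2] = -317/3468.5 ≈ -0.0914.
%ΔI = (8,588 − 9,800)/[(9,800+8,588)/2] = -1212/9194 ≈ -0.1318.
E_I = %ΔQ/%ΔI ≈ 0.693.
E_I ∈ (0,1): normal good (necessity).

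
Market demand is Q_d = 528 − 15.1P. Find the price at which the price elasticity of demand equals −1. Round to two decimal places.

For linear demand Q_d = a − bP, E = −bP/(a − bP). |E| = 1 ⇒ bP = a − bP ⇒ P = a/(2b).
P = 528/(2·15.1) ≈ 17.48.

17.48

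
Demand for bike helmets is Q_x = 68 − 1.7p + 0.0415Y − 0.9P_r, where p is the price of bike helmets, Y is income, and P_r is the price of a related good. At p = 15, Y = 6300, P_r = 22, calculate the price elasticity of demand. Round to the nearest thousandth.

-0.090

Q_x = 68 − 1.7(15) + 0.0415(6300) − 0.9(22) = 68 − 25.5 + 261.45 − 19.8 = 284.15.
∂Q_x/∂p = −1.7, so E_p = (−1.7)·(15/284.15) ≈ -0.090.
|E_p| < 1: demand is inelastic.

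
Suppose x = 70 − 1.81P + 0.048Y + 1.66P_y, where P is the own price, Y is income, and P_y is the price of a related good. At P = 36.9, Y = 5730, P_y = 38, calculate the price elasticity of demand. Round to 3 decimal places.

-0.196

Evaluating quantity at (P, Y, P_y) gives x = 70 − 1.81(36.9) + 0.048(5730) + 1.66(38) = 70 − 66.789 + 275.04 + 63.08 = 341.331.
∂x/∂P = −1.81, so E_p = (−1.81)·(36.9/341.331) ≈ -0.196.
|E_p| < 1: demand is inelastic.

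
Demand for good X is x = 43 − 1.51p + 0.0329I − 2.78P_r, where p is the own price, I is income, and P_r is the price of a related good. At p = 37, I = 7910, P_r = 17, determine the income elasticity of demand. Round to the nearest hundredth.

At the given point, x = 43 − 1.51(37) + 0.0329(7910) − 2.78(17) = 43 − 55.87 + 260.239 − 47.26 = 200.109.
∂x/∂I = +0.0329, so E_I = 0.0329·(7910/200.109) ≈ 1.30.
E_I > 1: normal good (luxury).

1.30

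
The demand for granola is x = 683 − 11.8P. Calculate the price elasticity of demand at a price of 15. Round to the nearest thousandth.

-0.350

At P = 15, x = 506.
dx/dP = −11.8.
Point elasticity E = (dx/dP)·(P/x) = -11.8 × 15/506 ≈ -0.350.
|E| < 1, so demand is inelastic at this price.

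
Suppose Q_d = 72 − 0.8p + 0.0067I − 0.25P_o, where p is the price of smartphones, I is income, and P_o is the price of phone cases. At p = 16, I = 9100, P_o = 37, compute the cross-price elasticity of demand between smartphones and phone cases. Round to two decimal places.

Q_d = 72 − 0.8(16) + 0.0067(9100) − 0.25(37) = 72 − 12.8 + 60.97 − 9.25 = 110.92.
∂Q_d/∂P_o = −0.25, so E_xy = -0.25·(37/110.92) ≈ -0.08.
E_xy < 0: the goods are complements.

-0.08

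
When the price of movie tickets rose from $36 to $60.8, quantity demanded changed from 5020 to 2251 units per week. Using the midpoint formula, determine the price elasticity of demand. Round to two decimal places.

-1.49

%ΔQ = (2251 − 5020)/[(5020 + 2251)/2] = -2769/3635.5 ≈ -0.7617.
%ΔP = (60.8 − 36)/[(36 + 60.8)/2] = 24.8/48.4 ≈ 0.5124.
Arc elasticity E = %ΔQ/%ΔP ≈ -0.7617/0.5124 ≈ -1.49.
|E| > 1: demand is elastic over this range.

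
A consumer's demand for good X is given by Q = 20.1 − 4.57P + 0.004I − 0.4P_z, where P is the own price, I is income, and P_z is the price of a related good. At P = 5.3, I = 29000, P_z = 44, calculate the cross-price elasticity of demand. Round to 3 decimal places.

Q = 20.1 − 4.57(5.3) + 0.004(29000) − 0.4(44) = 20.1 − 24.221 + 116 − 17.6 = 94.279.
∂Q/∂P_z = −0.4, so E_xy = -0.4·(44/94.279) ≈ -0.187.
E_xy < 0: the goods are complements.

-0.187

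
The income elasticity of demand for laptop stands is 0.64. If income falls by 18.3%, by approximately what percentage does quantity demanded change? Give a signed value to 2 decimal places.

-11.71

%ΔQ ≈ E × %ΔI = (0.64) × (-18.3%) ≈ -11.71%.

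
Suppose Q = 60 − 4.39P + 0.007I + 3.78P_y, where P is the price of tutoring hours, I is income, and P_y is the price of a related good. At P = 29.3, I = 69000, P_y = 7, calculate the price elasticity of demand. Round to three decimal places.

-0.292

First evaluate Q: 60 − 4.39(29.3) + 0.007(69000) + 3.78(7) = 60 − 128.627 + 483 + 26.46 = 440.833.
∂Q/∂P = −4.39, so E_p = (−4.39)·(29.3/440.833) ≈ -0.292.
|E_p| < 1: demand is inelastic.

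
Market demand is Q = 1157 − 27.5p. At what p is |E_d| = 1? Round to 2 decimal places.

For linear demand Q = a − bp, E = −bp/(a − bp). |E| = 1 ⇒ bp = a − bp ⇒ p = a/(2b).
p = 1157/(2·27.5) ≈ 21.04.

21.04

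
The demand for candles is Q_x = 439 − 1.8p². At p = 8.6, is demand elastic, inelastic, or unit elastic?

inelastic

At p = 8.6, Q_x = 305.872.
dQ_x/dp = −2·1.8·p = −30.96.
Point elasticity E = (dQ_x/dp)·(p/Q_x) = -30.96 × 8.6/305.872 ≈ -0.870.
|E| ≈ 0.870 < 1, so demand is inelastic.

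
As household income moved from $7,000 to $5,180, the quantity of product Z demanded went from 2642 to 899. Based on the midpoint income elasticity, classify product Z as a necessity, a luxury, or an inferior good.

%ΔQ = (899 − 2642)/[(2642+899)/2] = -1743/1770.5 ≈ -0.9845.
%ΔI = (5,180 − 7,000)/[(7,000+5,180)/2] = -1820/6090 ≈ -0.2989.
E_I = %ΔQ/%ΔI ≈ 3.294.
E_I > 1: normal good (luxury).

luxury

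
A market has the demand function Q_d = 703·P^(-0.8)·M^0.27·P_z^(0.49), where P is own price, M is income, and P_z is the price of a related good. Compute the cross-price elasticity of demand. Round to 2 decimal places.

For a Cobb–Douglas (constant-elasticity) form Q_d = A·P_z^α·…, the elasticity with respect to P_z equals the exponent α at every point.
Here the exponent on P_z is 0.49, so the cross-price elasticity of demand is 0.49.

0.49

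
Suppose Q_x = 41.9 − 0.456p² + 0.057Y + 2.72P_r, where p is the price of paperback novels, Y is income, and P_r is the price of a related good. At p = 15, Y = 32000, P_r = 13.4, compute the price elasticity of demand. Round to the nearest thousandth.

-0.114

At the given point, Q_x = 41.9 − 0.456(15)² + 0.057(32000) + 2.72(13.4) = 41.9 − 102.6 + 1824 + 36.448 = 1799.748.
∂Q_x/∂p = −2·0.456·p = -13.68, so E_p = -13.68·(15/1799.748) ≈ -0.114.
|E_p| < 1: demand is inelastic.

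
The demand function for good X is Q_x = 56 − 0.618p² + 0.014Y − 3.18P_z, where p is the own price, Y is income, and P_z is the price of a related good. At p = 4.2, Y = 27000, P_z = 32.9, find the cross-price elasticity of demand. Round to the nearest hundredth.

-0.33

Q_x = 56 − 0.618(4.2)² + 0.014(27000) − 3.18(32.9) = 56 − 10.9015 + 378 − 104.622 = 318.4765.
∂Q_x/∂P_z = −3.18, so E_xy = -3.18·(32.9/318.4765) ≈ -0.33.
E_xy < 0: the goods are complements.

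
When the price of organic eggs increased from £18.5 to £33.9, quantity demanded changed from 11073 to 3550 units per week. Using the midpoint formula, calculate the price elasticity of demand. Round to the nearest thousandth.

%ΔQ = (3550 − 11073)/[(11073 + 3550)/2] = -7523/7311.5 ≈ -1.0289.
%Δp = (33.9 − 18.5)/[(18.5 + 33.9)/2] = 15.4/26.2 ≈ 0.5878.
Arc elasticity E = %ΔQ/%Δp ≈ -1.0289/0.5878 ≈ -1.751.
|E| > 1: demand is elastic over this range.

-1.751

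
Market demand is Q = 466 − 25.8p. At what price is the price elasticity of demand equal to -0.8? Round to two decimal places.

8.03

Set −bp/(a − bp) = −0.8 ⇒ bp = 0.8(a − bp) ⇒ bp(1+0.8) = 0.8·a.
p = 0.8·466/(25.8·1.8) ≈ 8.03.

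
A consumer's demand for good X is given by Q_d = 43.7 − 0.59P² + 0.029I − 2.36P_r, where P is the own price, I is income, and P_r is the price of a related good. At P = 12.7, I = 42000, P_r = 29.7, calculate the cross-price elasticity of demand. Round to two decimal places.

First evaluate Q_d: 43.7 − 0.59(12.7)² + 0.029(42000) − 2.36(29.7) = 43.7 − 95.1611 + 1218 − 70.092 = 1096.4469.
∂Q_d/∂P_r = −2.36, so E_xy = -2.36·(29.7/1096.4469) ≈ -0.06.
E_xy < 0: the goods are complements.

-0.06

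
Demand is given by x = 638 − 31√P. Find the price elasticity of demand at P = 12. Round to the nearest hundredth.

At P = 12, x = 530.6128.
dx/dP = −31/(2√P) = −31/(2·3.4641).
Point elasticity E = (dx/dP)·(P/x) = -4.4745 × 12/530.6128 ≈ -0.10.
|E| < 1, so demand is inelastic at this price.

-0.10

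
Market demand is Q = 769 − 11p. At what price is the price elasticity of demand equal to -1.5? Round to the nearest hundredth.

Set −bp/(a − bp) = −1.5 ⇒ bp = 1.5(a − bp) ⇒ bp(1+1.5) = 1.5·a.
p = 1.5·769/(11·2.5) ≈ 41.95.

41.95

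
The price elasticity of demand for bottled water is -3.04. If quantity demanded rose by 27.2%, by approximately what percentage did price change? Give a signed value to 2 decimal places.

%ΔQ ≈ E × %ΔP ⇒ %ΔP = %ΔQ / E = (27.2%)/(-3.04) ≈ -8.95%.

-8.95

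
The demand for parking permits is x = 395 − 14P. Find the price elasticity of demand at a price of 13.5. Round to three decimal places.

-0.917

At P = 13.5, x = 206.
dx/dP = −14.
Point elasticity E = (dx/dP)·(P/x) = -14 × 13.5/206 ≈ -0.917.
|E| < 1, so demand is inelastic at this price.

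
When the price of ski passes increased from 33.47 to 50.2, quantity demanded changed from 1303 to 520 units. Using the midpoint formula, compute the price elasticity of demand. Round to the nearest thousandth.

%ΔQ = (520 − 1303)/[(1303 + 520)/2] = -783/911.5 ≈ -0.8590.
%Δp = (50.2 − 33.47)/[(33.47 + 50.2)/2] = 16.73/41.835 ≈ 0.3999.
Arc elasticity E = %ΔQ/%Δp ≈ -0.8590/0.3999 ≈ -2.148.
|E| > 1: demand is elastic over this range.

-2.148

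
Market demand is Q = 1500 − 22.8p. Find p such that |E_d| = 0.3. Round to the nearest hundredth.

15.18

Set −bp/(a − bp) = −0.3 ⇒ bp = 0.3(a − bp) ⇒ bp(1+0.3) = 0.3·a.
p = 0.3·1500/(22.8·1.3) ≈ 15.18.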